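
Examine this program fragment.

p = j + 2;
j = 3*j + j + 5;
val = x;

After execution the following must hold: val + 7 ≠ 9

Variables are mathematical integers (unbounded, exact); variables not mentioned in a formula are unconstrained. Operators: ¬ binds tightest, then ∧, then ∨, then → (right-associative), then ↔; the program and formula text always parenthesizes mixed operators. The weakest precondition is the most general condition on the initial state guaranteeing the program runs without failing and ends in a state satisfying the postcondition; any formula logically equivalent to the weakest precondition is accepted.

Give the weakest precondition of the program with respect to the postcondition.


Working backward. After the program, the postcondition val + 7 ≠ 9 must hold; in canonical form it is val ≠ 2.
Before val := x: x ≠ 2
Before j := 3*j + j + 5: x ≠ 2
Before p := j + 2: x ≠ 2
Answer: WP = x ≠ 2


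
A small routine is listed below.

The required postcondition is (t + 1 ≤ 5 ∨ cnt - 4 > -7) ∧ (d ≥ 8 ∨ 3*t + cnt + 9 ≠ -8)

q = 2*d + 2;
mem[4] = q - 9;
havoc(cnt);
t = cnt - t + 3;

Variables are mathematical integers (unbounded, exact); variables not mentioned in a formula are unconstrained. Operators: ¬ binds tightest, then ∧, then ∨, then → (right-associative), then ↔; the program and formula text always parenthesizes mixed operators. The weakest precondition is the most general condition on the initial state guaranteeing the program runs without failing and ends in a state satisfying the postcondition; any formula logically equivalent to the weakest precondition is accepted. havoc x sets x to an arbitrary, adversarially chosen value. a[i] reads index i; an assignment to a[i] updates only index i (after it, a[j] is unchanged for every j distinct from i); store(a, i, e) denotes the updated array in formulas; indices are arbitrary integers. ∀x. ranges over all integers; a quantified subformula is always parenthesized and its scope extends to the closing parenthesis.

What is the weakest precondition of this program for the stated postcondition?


Working backward. After the program, the postcondition (t + 1 ≤ 5 ∨ cnt - 4 > -7) ∧ (d ≥ 8 ∨ 3*t + cnt + 9 ≠ -8) must hold; in canonical form it is (t ≤ 4 ∨ cnt > -3) ∧ (d ≥ 8 ∨ cnt + 3*t ≠ -17).
Before t := cnt - t + 3: (cnt ≤ t + 1 ∨ cnt > -3) ∧ (d ≥ 8 ∨ 4*cnt ≠ 3*t - 26)
Before havoc cnt: ∀cnt_1. ((cnt_1 ≤ t + 1 ∨ cnt_1 > -3) ∧ (d ≥ 8 ∨ 4*cnt_1 ≠ 3*t - 26))
Before mem[4] := q - 9: ∀cnt_1. ((cnt_1 ≤ t + 1 ∨ cnt_1 > -3) ∧ (d ≥ 8 ∨ 4*cnt_1 ≠ 3*t - 26))
Before q := 2*d + 2: ∀cnt_1. ((cnt_1 ≤ t + 1 ∨ cnt_1 > -3) ∧ (d ≥ 8 ∨ 4*cnt_1 ≠ 3*t - 26))
Answer: WP = ∀cnt_1. ((cnt_1 ≤ t + 1 ∨ cnt_1 > -3) ∧ (d ≥ 8 ∨ 4*cnt_1 ≠ 3*t - 26))


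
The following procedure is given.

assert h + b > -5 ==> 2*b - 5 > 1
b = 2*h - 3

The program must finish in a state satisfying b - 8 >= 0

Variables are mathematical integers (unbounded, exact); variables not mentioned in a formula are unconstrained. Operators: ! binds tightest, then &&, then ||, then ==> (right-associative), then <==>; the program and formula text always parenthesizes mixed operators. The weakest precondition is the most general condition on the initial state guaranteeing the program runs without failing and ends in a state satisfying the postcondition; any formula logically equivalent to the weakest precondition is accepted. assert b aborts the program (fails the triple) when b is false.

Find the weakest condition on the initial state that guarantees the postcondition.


Working backward. After the program, the postcondition b - 8 >= 0 must hold; in canonical form it is b >= 8.
Before b := 2*h - 3: 2*h >= 11
Before assert h + b > -5 ==> 2*b - 5 > 1: (b + h > -5 ==> 2*b > 6) && 2*h >= 11
Answer: WP = (b + h > -5 ==> 2*b > 6) && 2*h >= 11


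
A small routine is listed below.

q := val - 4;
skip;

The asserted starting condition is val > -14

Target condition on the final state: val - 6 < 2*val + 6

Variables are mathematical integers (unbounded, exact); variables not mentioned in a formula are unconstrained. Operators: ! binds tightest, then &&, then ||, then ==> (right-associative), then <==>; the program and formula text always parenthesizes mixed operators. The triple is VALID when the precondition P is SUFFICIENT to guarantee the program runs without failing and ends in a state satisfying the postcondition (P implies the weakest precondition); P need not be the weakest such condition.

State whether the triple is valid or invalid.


Working backward. After the program, the postcondition val - 6 < 2*val + 6 must hold; in canonical form it is val > -12.
Before skip: val > -12
Before q := val - 4: val > -12
The weakest precondition is val > -12.
Check whether val > -14 implies it.
Countermodel: at the initial state val = -13, the precondition holds but the weakest precondition fails.
Answer: invalid


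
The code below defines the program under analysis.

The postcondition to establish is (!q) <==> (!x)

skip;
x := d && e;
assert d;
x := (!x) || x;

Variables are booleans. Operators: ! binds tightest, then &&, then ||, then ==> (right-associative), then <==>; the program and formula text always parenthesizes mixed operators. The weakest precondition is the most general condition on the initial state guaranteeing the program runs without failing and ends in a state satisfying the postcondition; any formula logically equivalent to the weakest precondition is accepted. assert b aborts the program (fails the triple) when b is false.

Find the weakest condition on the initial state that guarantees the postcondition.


Working backward. After the program, (!q) <==> (!x) must hold.
Before x := (!x) || x: q
Before assert d: d && q
Before x := d && e: d && q
Before skip: d && q
Answer: WP = d && q


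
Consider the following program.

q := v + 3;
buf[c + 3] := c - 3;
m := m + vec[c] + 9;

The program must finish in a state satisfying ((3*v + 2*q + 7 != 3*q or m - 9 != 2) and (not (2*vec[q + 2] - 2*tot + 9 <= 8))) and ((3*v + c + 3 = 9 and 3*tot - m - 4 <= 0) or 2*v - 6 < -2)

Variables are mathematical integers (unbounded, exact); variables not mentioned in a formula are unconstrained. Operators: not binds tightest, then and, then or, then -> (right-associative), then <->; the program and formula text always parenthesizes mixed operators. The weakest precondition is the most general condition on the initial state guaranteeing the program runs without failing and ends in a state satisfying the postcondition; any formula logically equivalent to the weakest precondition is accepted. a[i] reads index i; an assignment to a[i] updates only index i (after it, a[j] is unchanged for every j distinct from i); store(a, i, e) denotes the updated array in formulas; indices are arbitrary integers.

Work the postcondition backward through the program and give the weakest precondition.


Working backward. After the program, the postcondition ((3*v + 2*q + 7 != 3*q or m - 9 != 2) and (not (2*vec[q + 2] - 2*tot + 9 <= 8))) and ((3*v + c + 3 = 9 and 3*tot - m - 4 <= 0) or 2*v - 6 < -2) must hold; in canonical form it is (3*v != q - 7 or m != 11) and (not (2*vec[q + 2] <= 2*tot - 1)) and ((c + 3*v = 6 and 3*tot <= m + 4) or 2*v < 4).
Before m := m + vec[c] + 9: (3*v != q - 7 or vec[c] + m != 2) and (not (2*vec[q + 2] <= 2*tot - 1)) and ((c + 3*v = 6 and 3*tot <= vec[c] + m + 13) or 2*v < 4)
Before buf[c + 3] := c - 3: (3*v != q - 7 or vec[c] + m != 2) and (not (2*vec[q + 2] <= 2*tot - 1)) and ((c + 3*v = 6 and 3*tot <= vec[c] + m + 13) or 2*v < 4)
Before q := v + 3: (2*v != -4 or vec[c] + m != 2) and (not (2*vec[v + 5] <= 2*tot - 1)) and ((c + 3*v = 6 and 3*tot <= vec[c] + m + 13) or 2*v < 4)
Answer: WP = (2*v != -4 or vec[c] + m != 2) and (not (2*vec[v + 5] <= 2*tot - 1)) and ((c + 3*v = 6 and 3*tot <= vec[c] + m + 13) or 2*v < 4)


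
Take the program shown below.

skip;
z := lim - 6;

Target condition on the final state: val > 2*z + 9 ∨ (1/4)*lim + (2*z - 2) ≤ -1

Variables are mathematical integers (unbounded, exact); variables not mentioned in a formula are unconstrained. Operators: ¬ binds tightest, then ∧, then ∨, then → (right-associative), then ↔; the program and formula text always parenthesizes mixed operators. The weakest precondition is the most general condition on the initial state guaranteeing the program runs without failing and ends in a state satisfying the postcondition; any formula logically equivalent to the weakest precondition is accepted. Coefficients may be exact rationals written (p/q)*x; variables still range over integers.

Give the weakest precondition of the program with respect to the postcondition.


Working backward. After the program, the postcondition val > 2*z + 9 ∨ (1/4)*lim + (2*z - 2) ≤ -1 must hold; in canonical form it is val > 2*z + 9 ∨ (1/4)*lim + 2*z ≤ 1.
Before z := lim - 6: val > 2*lim - 3 ∨ (9/4)*lim ≤ 13
Before skip: val > 2*lim - 3 ∨ (9/4)*lim ≤ 13
Answer: WP = val > 2*lim - 3 ∨ (9/4)*lim ≤ 13


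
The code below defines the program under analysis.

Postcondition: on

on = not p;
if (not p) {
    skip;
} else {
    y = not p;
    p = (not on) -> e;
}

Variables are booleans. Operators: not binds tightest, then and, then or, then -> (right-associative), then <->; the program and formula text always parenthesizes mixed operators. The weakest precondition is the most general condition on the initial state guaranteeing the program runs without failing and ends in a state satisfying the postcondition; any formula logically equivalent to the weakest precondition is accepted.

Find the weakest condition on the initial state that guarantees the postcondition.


Working backward. After the program, on must hold.
Then branch requires on; else branch requires on.
Before the if: ((not p) -> on) and (p -> on)
Before on := not p: p -> (not p)
Answer: WP = p -> (not p)


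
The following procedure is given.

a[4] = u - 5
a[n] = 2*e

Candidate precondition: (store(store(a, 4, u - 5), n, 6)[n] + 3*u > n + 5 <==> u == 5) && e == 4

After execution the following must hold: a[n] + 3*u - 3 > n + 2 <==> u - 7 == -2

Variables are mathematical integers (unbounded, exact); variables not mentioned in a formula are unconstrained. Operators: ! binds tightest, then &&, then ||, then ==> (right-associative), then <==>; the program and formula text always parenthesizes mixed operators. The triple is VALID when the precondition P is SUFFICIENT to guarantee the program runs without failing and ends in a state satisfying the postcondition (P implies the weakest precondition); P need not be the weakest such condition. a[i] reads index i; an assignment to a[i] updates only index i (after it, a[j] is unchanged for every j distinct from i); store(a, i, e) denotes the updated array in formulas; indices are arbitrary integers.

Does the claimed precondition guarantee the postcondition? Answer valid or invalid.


Working backward. After the program, the postcondition a[n] + 3*u - 3 > n + 2 <==> u - 7 == -2 must hold; in canonical form it is a[n] + 3*u > n + 5 <==> u == 5.
Before a[n] := 2*e: store(a, n, 2*e)[n] + 3*u > n + 5 <==> u == 5
Before a[4] := u - 5: store(store(a, 4, u - 5), n, 2*e)[n] + 3*u > n + 5 <==> u == 5
The weakest precondition is store(store(a, 4, u - 5), n, 2*e)[n] + 3*u > n + 5 <==> u == 5.
Check whether (store(store(a, 4, u - 5), n, 6)[n] + 3*u > n + 5 <==> u == 5) && e == 4 implies it.
Countermodel: at the initial state a = {[1] = 0, [4] = 0, elsewhere 0}, e = 4, n = 1, u = 0, the precondition holds but the weakest precondition fails.
Answer: invalid


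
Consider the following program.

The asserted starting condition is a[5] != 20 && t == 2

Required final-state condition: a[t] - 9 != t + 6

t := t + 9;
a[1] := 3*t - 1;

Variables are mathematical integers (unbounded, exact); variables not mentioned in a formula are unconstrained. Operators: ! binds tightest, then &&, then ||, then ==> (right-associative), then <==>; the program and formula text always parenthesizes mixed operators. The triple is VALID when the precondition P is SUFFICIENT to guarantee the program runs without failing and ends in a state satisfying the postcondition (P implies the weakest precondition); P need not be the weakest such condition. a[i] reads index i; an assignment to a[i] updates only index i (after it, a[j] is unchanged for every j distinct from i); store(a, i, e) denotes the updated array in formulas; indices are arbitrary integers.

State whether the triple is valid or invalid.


Working backward. After the program, the postcondition a[t] - 9 != t + 6 must hold; in canonical form it is a[t] != t + 15.
Before a[1] := 3*t - 1: store(a, 1, 3*t - 1)[t] != t + 15
Before t := t + 9: store(a, 1, 3*t + 26)[t + 9] != t + 24
The weakest precondition is store(a, 1, 3*t + 26)[t + 9] != t + 24.
Check whether a[5] != 20 && t == 2 implies it.
Countermodel: at the initial state a = {[1] = 26, [5] = 2, [11] = 26, elsewhere 26}, t = 2, the precondition holds but the weakest precondition fails.
Answer: invalid


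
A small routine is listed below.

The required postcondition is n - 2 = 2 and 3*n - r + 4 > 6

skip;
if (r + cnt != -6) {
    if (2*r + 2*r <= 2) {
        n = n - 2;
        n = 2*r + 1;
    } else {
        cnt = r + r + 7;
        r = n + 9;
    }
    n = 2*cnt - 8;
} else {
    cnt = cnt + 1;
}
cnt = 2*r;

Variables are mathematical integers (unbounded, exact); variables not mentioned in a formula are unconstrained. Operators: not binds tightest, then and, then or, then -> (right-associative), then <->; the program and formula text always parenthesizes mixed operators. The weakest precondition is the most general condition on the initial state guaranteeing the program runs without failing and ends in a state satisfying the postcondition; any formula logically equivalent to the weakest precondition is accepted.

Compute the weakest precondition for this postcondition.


Working backward. After the program, the postcondition n - 2 = 2 and 3*n - r + 4 > 6 must hold; in canonical form it is n = 4 and 3*n > r + 2.
Before cnt := 2*r: n = 4 and 3*n > r + 2
Then branch requires (4*r <= 2 -> (2*cnt = 12 and 6*cnt > r + 26)) and ((not (4*r <= 2)) -> (4*r = -2 and 12*r > n - 7)); else branch requires n = 4 and 3*n > r + 2.
Before the if: (cnt + r != -6 -> ((4*r <= 2 -> (2*cnt = 12 and 6*cnt > r + 26)) and ((not (4*r <= 2)) -> (4*r = -2 and 12*r > n - 7)))) and ((not (cnt + r != -6)) -> (n = 4 and 3*n > r + 2))
Before skip: (cnt + r != -6 -> ((4*r <= 2 -> (2*cnt = 12 and 6*cnt > r + 26)) and ((not (4*r <= 2)) -> (4*r = -2 and 12*r > n - 7)))) and ((not (cnt + r != -6)) -> (n = 4 and 3*n > r + 2))
Answer: WP = (cnt + r != -6 -> ((4*r <= 2 -> (2*cnt = 12 and 6*cnt > r + 26)) and ((not (4*r <= 2)) -> (4*r = -2 and 12*r > n - 7)))) and ((not (cnt + r != -6)) -> (n = 4 and 3*n > r + 2))


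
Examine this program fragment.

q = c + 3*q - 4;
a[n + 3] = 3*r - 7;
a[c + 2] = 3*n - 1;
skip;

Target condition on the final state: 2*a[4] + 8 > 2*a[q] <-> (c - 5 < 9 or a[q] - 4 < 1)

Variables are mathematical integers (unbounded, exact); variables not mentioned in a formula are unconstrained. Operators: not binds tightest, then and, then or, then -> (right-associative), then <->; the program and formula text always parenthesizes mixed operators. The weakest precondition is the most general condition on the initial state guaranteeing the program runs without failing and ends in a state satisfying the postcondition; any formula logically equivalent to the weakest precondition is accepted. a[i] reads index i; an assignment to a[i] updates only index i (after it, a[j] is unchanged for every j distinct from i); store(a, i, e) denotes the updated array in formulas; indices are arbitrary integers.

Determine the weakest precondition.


Working backward. After the program, the postcondition 2*a[4] + 8 > 2*a[q] <-> (c - 5 < 9 or a[q] - 4 < 1) must hold; in canonical form it is 2*a[4] > 2*a[q] - 8 <-> (c < 14 or a[q] < 5).
Before skip: 2*a[4] > 2*a[q] - 8 <-> (c < 14 or a[q] < 5)
Before a[c + 2] := 3*n - 1: 2*store(a, c + 2, 3*n - 1)[4] > 2*store(a, c + 2, 3*n - 1)[q] - 8 <-> (c < 14 or store(a, c + 2, 3*n - 1)[q] < 5)
Before a[n + 3] := 3*r - 7: 2*store(store(a, n + 3, 3*r - 7), c + 2, 3*n - 1)[4] > 2*store(store(a, n + 3, 3*r - 7), c + 2, 3*n - 1)[q] - 8 <-> (c < 14 or store(store(a, n + 3, 3*r - 7), c + 2, 3*n - 1)[q] < 5)
Before q := c + 3*q - 4: 2*store(store(a, n + 3, 3*r - 7), c + 2, 3*n - 1)[4] > 2*store(store(a, n + 3, 3*r - 7), c + 2, 3*n - 1)[c + 3*q - 4] - 8 <-> (c < 14 or store(store(a, n + 3, 3*r - 7), c + 2, 3*n - 1)[c + 3*q - 4] < 5)
Answer: WP = 2*store(store(a, n + 3, 3*r - 7), c + 2, 3*n - 1)[4] > 2*store(store(a, n + 3, 3*r - 7), c + 2, 3*n - 1)[c + 3*q - 4] - 8 <-> (c < 14 or store(store(a, n + 3, 3*r - 7), c + 2, 3*n - 1)[c + 3*q - 4] < 5)


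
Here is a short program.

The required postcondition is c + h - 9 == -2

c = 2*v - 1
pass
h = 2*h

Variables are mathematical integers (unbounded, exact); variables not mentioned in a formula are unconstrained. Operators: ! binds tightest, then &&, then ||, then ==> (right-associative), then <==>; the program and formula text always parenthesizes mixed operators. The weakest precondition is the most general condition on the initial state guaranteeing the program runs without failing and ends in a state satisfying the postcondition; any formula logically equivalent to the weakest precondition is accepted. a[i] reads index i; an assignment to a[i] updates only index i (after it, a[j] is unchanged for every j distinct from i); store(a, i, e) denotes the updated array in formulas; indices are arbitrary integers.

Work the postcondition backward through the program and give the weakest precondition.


Working backward. After the program, the postcondition c + h - 9 == -2 must hold; in canonical form it is c + h == 7.
Before h := 2*h: c + 2*h == 7
Before skip: c + 2*h == 7
Before c := 2*v - 1: 2*h + 2*v == 8
Answer: WP = 2*h + 2*v == 8


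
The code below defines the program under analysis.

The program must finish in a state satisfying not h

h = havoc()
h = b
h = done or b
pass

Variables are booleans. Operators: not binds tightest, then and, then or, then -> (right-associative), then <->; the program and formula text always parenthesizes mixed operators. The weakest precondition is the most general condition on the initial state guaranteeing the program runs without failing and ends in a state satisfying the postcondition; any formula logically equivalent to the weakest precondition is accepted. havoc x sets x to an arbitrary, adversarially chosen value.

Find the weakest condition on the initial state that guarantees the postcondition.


Working backward. After the program, not h must hold.
Before skip: not h
Before h := done or b: not (done or b)
Before h := b: not (done or b)
Before havoc h: not (done or b)
Answer: WP = not (done or b)


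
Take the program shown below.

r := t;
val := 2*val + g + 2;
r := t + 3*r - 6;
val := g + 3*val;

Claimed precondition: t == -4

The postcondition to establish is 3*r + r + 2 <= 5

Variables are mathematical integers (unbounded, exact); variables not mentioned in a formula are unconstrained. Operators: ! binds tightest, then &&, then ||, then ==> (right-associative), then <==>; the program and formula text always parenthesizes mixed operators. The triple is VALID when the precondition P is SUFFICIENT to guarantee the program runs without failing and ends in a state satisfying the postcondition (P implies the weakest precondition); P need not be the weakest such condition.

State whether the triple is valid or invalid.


Working backward. After the program, the postcondition 3*r + r + 2 <= 5 must hold; in canonical form it is 4*r <= 3.
Before val := g + 3*val: 4*r <= 3
Before r := t + 3*r - 6: 12*r + 4*t <= 27
Before val := 2*val + g + 2: 12*r + 4*t <= 27
Before r := t: 16*t <= 27
The weakest precondition is 16*t <= 27.
Check whether t == -4 implies it.
Every state satisfying the precondition satisfies the weakest precondition: the implication holds.
Answer: valid


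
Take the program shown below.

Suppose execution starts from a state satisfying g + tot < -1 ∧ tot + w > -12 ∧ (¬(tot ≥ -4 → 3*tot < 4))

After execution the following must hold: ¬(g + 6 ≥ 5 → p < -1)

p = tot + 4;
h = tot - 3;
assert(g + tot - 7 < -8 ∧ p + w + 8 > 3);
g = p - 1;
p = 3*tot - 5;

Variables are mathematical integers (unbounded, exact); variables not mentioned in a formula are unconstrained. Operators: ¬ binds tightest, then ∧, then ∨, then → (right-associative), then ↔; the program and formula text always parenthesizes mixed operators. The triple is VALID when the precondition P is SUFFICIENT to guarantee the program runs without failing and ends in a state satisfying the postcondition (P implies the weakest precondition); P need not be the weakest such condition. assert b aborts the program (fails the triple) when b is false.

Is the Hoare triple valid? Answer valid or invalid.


Working backward. After the program, the postcondition ¬(g + 6 ≥ 5 → p < -1) must hold; in canonical form it is ¬(g ≥ -1 → p < -1).
Before p := 3*tot - 5: ¬(g ≥ -1 → 3*tot < 4)
Before g := p - 1: ¬(p ≥ 0 → 3*tot < 4)
Before assert g + tot - 7 < -8 ∧ p + w + 8 > 3: g + tot < -1 ∧ p + w > -5 ∧ (¬(p ≥ 0 → 3*tot < 4))
Before h := tot - 3: g + tot < -1 ∧ p + w > -5 ∧ (¬(p ≥ 0 → 3*tot < 4))
Before p := tot + 4: g + tot < -1 ∧ tot + w > -9 ∧ (¬(tot ≥ -4 → 3*tot < 4))
The weakest precondition is g + tot < -1 ∧ tot + w > -9 ∧ (¬(tot ≥ -4 → 3*tot < 4)).
Check whether g + tot < -1 ∧ tot + w > -12 ∧ (¬(tot ≥ -4 → 3*tot < 4)) implies it.
Countermodel: at the initial state g = -4, tot = 2, w = -11, the precondition holds but the weakest precondition fails.
Answer: invalid


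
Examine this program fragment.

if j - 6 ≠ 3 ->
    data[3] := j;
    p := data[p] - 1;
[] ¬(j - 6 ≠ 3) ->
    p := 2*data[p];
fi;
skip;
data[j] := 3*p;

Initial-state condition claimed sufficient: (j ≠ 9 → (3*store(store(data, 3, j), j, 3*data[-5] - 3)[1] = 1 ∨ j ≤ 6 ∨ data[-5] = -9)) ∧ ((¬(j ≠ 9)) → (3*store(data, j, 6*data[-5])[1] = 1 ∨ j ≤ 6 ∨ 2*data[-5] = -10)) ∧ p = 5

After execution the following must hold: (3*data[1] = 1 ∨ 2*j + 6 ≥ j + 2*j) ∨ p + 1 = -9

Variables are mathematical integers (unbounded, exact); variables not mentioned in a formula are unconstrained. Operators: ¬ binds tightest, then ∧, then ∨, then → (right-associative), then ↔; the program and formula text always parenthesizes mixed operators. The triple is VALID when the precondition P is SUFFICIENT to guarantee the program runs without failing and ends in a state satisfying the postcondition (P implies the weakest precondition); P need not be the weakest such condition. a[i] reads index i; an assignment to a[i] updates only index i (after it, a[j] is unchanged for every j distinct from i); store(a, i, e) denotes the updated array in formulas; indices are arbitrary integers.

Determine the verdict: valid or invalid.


Working backward. After the program, the postcondition (3*data[1] = 1 ∨ 2*j + 6 ≥ j + 2*j) ∨ p + 1 = -9 must hold; in canonical form it is 3*data[1] = 1 ∨ j ≤ 6 ∨ p = -10.
Before data[j] := 3*p: 3*store(data, j, 3*p)[1] = 1 ∨ j ≤ 6 ∨ p = -10
Before skip: 3*store(data, j, 3*p)[1] = 1 ∨ j ≤ 6 ∨ p = -10
Then branch requires 3*store(store(data, 3, j), j, 3*store(data, 3, j)[p] - 3)[1] = 1 ∨ j ≤ 6 ∨ store(data, 3, j)[p] = -9; else branch requires 3*store(data, j, 6*data[p])[1] = 1 ∨ j ≤ 6 ∨ 2*data[p] = -10.
Before the if: (j ≠ 9 → (3*store(store(data, 3, j), j, 3*store(data, 3, j)[p] - 3)[1] = 1 ∨ j ≤ 6 ∨ store(data, 3, j)[p] = -9)) ∧ ((¬(j ≠ 9)) → (3*store(data, j, 6*data[p])[1] = 1 ∨ j ≤ 6 ∨ 2*data[p] = -10))
The weakest precondition is (j ≠ 9 → (3*store(store(data, 3, j), j, 3*store(data, 3, j)[p] - 3)[1] = 1 ∨ j ≤ 6 ∨ store(data, 3, j)[p] = -9)) ∧ ((¬(j ≠ 9)) → (3*store(data, j, 6*data[p])[1] = 1 ∨ j ≤ 6 ∨ 2*data[p] = -10)).
Check whether (j ≠ 9 → (3*store(store(data, 3, j), j, 3*data[-5] - 3)[1] = 1 ∨ j ≤ 6 ∨ data[-5] = -9)) ∧ ((¬(j ≠ 9)) → (3*store(data, j, 6*data[-5])[1] = 1 ∨ j ≤ 6 ∨ 2*data[-5] = -10)) ∧ p = 5 implies it.
Countermodel: at the initial state data = {[-5] = -5, [1] = -5, [3] = -5, [5] = 2, [9] = -5, elsewhere -5}, j = 9, p = 5, the precondition holds but the weakest precondition fails.
Answer: invalid


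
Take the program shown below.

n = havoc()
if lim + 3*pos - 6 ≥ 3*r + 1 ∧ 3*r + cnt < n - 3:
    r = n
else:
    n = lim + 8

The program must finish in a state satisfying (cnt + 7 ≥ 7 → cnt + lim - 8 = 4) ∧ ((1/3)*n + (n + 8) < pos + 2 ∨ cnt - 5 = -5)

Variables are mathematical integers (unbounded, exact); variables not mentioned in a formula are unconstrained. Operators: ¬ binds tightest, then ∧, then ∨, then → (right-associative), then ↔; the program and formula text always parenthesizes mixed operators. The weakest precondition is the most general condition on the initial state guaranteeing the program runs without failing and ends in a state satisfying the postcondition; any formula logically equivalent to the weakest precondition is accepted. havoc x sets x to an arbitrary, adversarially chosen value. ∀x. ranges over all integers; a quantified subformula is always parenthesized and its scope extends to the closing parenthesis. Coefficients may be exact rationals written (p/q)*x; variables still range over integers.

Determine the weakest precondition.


Working backward. After the program, the postcondition (cnt + 7 ≥ 7 → cnt + lim - 8 = 4) ∧ ((1/3)*n + (n + 8) < pos + 2 ∨ cnt - 5 = -5) must hold; in canonical form it is (cnt ≥ 0 → cnt + lim = 12) ∧ ((4/3)*n < pos - 6 ∨ cnt = 0).
Then branch requires (cnt ≥ 0 → cnt + lim = 12) ∧ ((4/3)*n < pos - 6 ∨ cnt = 0); else branch requires (cnt ≥ 0 → cnt + lim = 12) ∧ ((4/3)*lim < pos - 50/3 ∨ cnt = 0).
Before the if: ((lim + 3*pos ≥ 3*r + 7 ∧ cnt + 3*r < n - 3) → ((cnt ≥ 0 → cnt + lim = 12) ∧ ((4/3)*n < pos - 6 ∨ cnt = 0))) ∧ ((¬(lim + 3*pos ≥ 3*r + 7 ∧ cnt + 3*r < n - 3)) → ((cnt ≥ 0 → cnt + lim = 12) ∧ ((4/3)*lim < pos - 50/3 ∨ cnt = 0)))
Before havoc n: ∀n_1. (((lim + 3*pos ≥ 3*r + 7 ∧ cnt + 3*r < n_1 - 3) → ((cnt ≥ 0 → cnt + lim = 12) ∧ ((4/3)*n_1 < pos - 6 ∨ cnt = 0))) ∧ ((¬(lim + 3*pos ≥ 3*r + 7 ∧ cnt + 3*r < n_1 - 3)) → ((cnt ≥ 0 → cnt + lim = 12) ∧ ((4/3)*lim < pos - 50/3 ∨ cnt = 0))))
Answer: WP = ∀n_1. (((lim + 3*pos ≥ 3*r + 7 ∧ cnt + 3*r < n_1 - 3) → ((cnt ≥ 0 → cnt + lim = 12) ∧ ((4/3)*n_1 < pos - 6 ∨ cnt = 0))) ∧ ((¬(lim + 3*pos ≥ 3*r + 7 ∧ cnt + 3*r < n_1 - 3)) → ((cnt ≥ 0 → cnt + lim = 12) ∧ ((4/3)*lim < pos - 50/3 ∨ cnt = 0))))


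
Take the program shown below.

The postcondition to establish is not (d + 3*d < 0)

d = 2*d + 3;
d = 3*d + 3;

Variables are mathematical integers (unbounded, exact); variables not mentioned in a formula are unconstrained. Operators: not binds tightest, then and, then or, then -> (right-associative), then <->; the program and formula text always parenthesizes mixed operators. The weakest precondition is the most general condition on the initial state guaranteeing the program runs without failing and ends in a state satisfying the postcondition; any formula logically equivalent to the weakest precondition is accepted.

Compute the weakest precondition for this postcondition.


Working backward. After the program, the postcondition not (d + 3*d < 0) must hold; in canonical form it is not (4*d < 0).
Before d := 3*d + 3: not (12*d < -12)
Before d := 2*d + 3: not (24*d < -48)
Answer: WP = not (24*d < -48)


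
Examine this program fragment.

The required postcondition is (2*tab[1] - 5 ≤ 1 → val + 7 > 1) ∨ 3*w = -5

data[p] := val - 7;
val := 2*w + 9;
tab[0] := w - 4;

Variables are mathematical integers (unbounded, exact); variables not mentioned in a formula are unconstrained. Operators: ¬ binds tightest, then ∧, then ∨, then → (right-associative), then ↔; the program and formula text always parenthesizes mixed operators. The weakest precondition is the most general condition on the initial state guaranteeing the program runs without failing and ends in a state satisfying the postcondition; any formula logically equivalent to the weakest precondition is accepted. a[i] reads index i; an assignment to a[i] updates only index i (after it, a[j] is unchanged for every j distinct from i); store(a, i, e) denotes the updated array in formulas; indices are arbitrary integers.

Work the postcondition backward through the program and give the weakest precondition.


Working backward. After the program, the postcondition (2*tab[1] - 5 ≤ 1 → val + 7 > 1) ∨ 3*w = -5 must hold; in canonical form it is (2*tab[1] ≤ 6 → val > -6) ∨ 3*w = -5.
Before tab[0] := w - 4: (2*tab[1] ≤ 6 → val > -6) ∨ 3*w = -5
Before val := 2*w + 9: (2*tab[1] ≤ 6 → 2*w > -15) ∨ 3*w = -5
Before data[p] := val - 7: (2*tab[1] ≤ 6 → 2*w > -15) ∨ 3*w = -5
Answer: WP = (2*tab[1] ≤ 6 → 2*w > -15) ∨ 3*w = -5


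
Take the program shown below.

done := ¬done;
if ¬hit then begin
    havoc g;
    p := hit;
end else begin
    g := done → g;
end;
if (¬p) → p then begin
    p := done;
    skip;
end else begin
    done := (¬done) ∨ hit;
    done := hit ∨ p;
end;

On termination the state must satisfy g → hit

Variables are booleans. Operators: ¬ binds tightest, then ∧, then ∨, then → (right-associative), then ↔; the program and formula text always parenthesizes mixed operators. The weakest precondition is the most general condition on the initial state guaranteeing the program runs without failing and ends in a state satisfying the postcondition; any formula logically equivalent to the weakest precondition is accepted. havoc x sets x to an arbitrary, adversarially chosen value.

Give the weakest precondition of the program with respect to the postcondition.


Working backward. After the program, g → hit must hold.
Then branch requires g → hit; else branch requires g → hit.
Before the if: (((¬p) → p) → (g → hit)) ∧ ((¬((¬p) → p)) → (g → hit))
Then branch requires (((¬hit) → hit) → hit) ∧ ((¬((¬hit) → hit)) → hit); else branch requires (((¬p) → p) → ((done → g) → hit)) ∧ ((¬((¬p) → p)) → ((done → g) → hit)).
Before the if: ((¬hit) → ((((¬hit) → hit) → hit) ∧ ((¬((¬hit) → hit)) → hit))) ∧ (hit → ((((¬p) → p) → ((done → g) → hit)) ∧ ((¬((¬p) → p)) → ((done → g) → hit))))
Before done := ¬done: ((¬hit) → ((((¬hit) → hit) → hit) ∧ ((¬((¬hit) → hit)) → hit))) ∧ (hit → ((((¬p) → p) → (((¬done) → g) → hit)) ∧ ((¬((¬p) → p)) → (((¬done) → g) → hit))))
Answer: WP = ((¬hit) → ((((¬hit) → hit) → hit) ∧ ((¬((¬hit) → hit)) → hit))) ∧ (hit → ((((¬p) → p) → (((¬done) → g) → hit)) ∧ ((¬((¬p) → p)) → (((¬done) → g) → hit))))


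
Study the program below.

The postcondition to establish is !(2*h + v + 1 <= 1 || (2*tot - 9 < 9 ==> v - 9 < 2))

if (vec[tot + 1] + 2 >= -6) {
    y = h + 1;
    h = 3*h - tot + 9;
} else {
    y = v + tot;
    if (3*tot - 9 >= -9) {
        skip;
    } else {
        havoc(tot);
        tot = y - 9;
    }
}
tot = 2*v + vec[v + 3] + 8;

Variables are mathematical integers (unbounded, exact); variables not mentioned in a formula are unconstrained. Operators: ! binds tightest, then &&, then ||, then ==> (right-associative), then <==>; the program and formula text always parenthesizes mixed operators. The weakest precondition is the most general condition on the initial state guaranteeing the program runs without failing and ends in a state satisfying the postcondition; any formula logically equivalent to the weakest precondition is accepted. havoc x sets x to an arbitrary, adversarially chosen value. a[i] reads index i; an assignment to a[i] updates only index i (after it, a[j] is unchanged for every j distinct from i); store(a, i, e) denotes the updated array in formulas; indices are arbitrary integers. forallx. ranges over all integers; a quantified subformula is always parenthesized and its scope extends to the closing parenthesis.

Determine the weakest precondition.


Working backward. After the program, the postcondition !(2*h + v + 1 <= 1 || (2*tot - 9 < 9 ==> v - 9 < 2)) must hold; in canonical form it is !(2*h + v <= 0 || (2*tot < 18 ==> v < 11)).
Before tot := 2*v + vec[v + 3] + 8: !(2*h + v <= 0 || (2*vec[v + 3] + 4*v < 2 ==> v < 11))
Then branch requires !(6*h + v <= 2*tot - 18 || (2*vec[v + 3] + 4*v < 2 ==> v < 11)); else branch requires (3*tot >= 0 ==> (!(2*h + v <= 0 || (2*vec[v + 3] + 4*v < 2 ==> v < 11)))) && ((!(3*tot >= 0)) ==> (!(2*h + v <= 0 || (2*vec[v + 3] + 4*v < 2 ==> v < 11)))).
Before the if: (vec[tot + 1] >= -8 ==> (!(6*h + v <= 2*tot - 18 || (2*vec[v + 3] + 4*v < 2 ==> v < 11)))) && ((!(vec[tot + 1] >= -8)) ==> ((3*tot >= 0 ==> (!(2*h + v <= 0 || (2*vec[v + 3] + 4*v < 2 ==> v < 11)))) && ((!(3*tot >= 0)) ==> (!(2*h + v <= 0 || (2*vec[v + 3] + 4*v < 2 ==> v < 11))))))
Answer: WP = (vec[tot + 1] >= -8 ==> (!(6*h + v <= 2*tot - 18 || (2*vec[v + 3] + 4*v < 2 ==> v < 11)))) && ((!(vec[tot + 1] >= -8)) ==> ((3*tot >= 0 ==> (!(2*h + v <= 0 || (2*vec[v + 3] + 4*v < 2 ==> v < 11)))) && ((!(3*tot >= 0)) ==> (!(2*h + v <= 0 || (2*vec[v + 3] + 4*v < 2 ==> v < 11))))))


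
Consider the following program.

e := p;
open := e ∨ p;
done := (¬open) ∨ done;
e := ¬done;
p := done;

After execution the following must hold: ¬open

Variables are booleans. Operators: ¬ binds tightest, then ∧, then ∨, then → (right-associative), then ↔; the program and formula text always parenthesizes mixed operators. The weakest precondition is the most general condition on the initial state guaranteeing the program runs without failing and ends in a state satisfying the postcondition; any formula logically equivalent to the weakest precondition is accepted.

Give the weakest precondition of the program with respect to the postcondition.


Working backward. After the program, ¬open must hold.
Before p := done: ¬open
Before e := ¬done: ¬open
Before done := (¬open) ∨ done: ¬open
Before open := e ∨ p: ¬(e ∨ p)
Before e := p: ¬p
Answer: WP = ¬p


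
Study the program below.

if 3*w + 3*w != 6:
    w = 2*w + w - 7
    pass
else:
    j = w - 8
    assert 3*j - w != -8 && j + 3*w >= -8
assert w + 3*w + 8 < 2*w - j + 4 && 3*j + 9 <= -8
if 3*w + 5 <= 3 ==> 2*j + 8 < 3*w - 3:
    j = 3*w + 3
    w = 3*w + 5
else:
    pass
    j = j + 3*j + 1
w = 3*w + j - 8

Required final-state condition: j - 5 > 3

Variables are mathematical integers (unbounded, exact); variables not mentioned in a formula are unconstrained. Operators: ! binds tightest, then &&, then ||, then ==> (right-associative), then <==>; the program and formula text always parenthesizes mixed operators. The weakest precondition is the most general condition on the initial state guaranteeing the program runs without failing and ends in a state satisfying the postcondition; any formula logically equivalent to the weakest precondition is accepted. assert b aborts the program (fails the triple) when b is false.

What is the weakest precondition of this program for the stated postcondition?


Working backward. After the program, the postcondition j - 5 > 3 must hold; in canonical form it is j > 8.
Before w := 3*w + j - 8: j > 8
Then branch requires 3*w > 5; else branch requires 4*j > 7.
Before the if: ((3*w <= -2 ==> 2*j < 3*w - 11) ==> 3*w > 5) && ((!(3*w <= -2 ==> 2*j < 3*w - 11)) ==> 4*j > 7)
Before assert w + 3*w + 8 < 2*w - j + 4 && 3*j + 9 <= -8: j + 2*w < -4 && 3*j <= -17 && ((3*w <= -2 ==> 2*j < 3*w - 11) ==> 3*w > 5) && ((!(3*w <= -2 ==> 2*j < 3*w - 11)) ==> 4*j > 7)
Then branch requires j + 6*w < 10 && 3*j <= -17 && ((9*w <= 19 ==> 2*j < 9*w - 32) ==> 9*w > 26) && ((!(9*w <= 19 ==> 2*j < 9*w - 32)) ==> 4*j > 7); else branch requires 2*w != 16 && 4*w >= 0 && 3*w < 4 && 3*w <= 7 && ((3*w <= -2 ==> w > -5) ==> 3*w > 5) && ((!(3*w <= -2 ==> w > -5)) ==> 4*w > 39).
Before the if: (6*w != 6 ==> (j + 6*w < 10 && 3*j <= -17 && ((9*w <= 19 ==> 2*j < 9*w - 32) ==> 9*w > 26) && ((!(9*w <= 19 ==> 2*j < 9*w - 32)) ==> 4*j > 7))) && ((!(6*w != 6)) ==> (2*w != 16 && 4*w >= 0 && 3*w < 4 && 3*w <= 7 && ((3*w <= -2 ==> w > -5) ==> 3*w > 5) && ((!(3*w <= -2 ==> w > -5)) ==> 4*w > 39)))
Answer: WP = (6*w != 6 ==> (j + 6*w < 10 && 3*j <= -17 && ((9*w <= 19 ==> 2*j < 9*w - 32) ==> 9*w > 26) && ((!(9*w <= 19 ==> 2*j < 9*w - 32)) ==> 4*j > 7))) && ((!(6*w != 6)) ==> (2*w != 16 && 4*w >= 0 && 3*w < 4 && 3*w <= 7 && ((3*w <= -2 ==> w > -5) ==> 3*w > 5) && ((!(3*w <= -2 ==> w > -5)) ==> 4*w > 39)))


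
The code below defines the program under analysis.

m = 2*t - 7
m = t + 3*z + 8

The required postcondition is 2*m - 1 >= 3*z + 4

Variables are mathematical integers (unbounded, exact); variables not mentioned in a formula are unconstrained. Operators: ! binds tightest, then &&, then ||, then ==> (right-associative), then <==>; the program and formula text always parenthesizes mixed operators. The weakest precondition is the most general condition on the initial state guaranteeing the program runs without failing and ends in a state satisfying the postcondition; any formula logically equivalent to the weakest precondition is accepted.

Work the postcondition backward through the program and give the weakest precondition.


Working backward. After the program, the postcondition 2*m - 1 >= 3*z + 4 must hold; in canonical form it is 2*m >= 3*z + 5.
Before m := t + 3*z + 8: 2*t + 3*z >= -11
Before m := 2*t - 7: 2*t + 3*z >= -11
Answer: WP = 2*t + 3*z >= -11


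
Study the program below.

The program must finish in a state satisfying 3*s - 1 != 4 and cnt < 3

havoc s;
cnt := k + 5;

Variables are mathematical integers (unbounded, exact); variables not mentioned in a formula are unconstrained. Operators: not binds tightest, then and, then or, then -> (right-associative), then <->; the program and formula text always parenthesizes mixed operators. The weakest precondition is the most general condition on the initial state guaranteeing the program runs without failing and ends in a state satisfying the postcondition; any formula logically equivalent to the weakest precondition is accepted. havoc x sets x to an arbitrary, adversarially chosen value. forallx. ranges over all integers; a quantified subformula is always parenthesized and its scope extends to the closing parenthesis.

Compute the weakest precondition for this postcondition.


Working backward. After the program, the postcondition 3*s - 1 != 4 and cnt < 3 must hold; in canonical form it is 3*s != 5 and cnt < 3.
Before cnt := k + 5: 3*s != 5 and k < -2
Before havoc s: forall s_1. (3*s_1 != 5 and k < -2)
Answer: WP = forall s_1. (3*s_1 != 5 and k < -2)


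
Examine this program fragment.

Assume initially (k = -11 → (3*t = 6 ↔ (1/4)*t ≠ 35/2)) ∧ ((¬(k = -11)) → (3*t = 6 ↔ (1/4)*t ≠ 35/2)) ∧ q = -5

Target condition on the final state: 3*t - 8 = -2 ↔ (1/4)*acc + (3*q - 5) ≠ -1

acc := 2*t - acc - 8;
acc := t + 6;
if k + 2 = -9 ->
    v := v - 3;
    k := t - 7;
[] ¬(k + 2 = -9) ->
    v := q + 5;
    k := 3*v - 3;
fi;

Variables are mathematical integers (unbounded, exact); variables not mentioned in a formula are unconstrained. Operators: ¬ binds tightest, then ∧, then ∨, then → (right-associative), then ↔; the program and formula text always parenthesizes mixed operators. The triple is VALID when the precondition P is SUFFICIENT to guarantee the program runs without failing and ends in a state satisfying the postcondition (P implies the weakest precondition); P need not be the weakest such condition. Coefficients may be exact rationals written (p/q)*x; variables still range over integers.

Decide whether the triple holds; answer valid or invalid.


Working backward. After the program, the postcondition 3*t - 8 = -2 ↔ (1/4)*acc + (3*q - 5) ≠ -1 must hold; in canonical form it is 3*t = 6 ↔ (1/4)*acc + 3*q ≠ 4.
Then branch requires 3*t = 6 ↔ (1/4)*acc + 3*q ≠ 4; else branch requires 3*t = 6 ↔ (1/4)*acc + 3*q ≠ 4.
Before the if: (k = -11 → (3*t = 6 ↔ (1/4)*acc + 3*q ≠ 4)) ∧ ((¬(k = -11)) → (3*t = 6 ↔ (1/4)*acc + 3*q ≠ 4))
Before acc := t + 6: (k = -11 → (3*t = 6 ↔ 3*q + (1/4)*t ≠ 5/2)) ∧ ((¬(k = -11)) → (3*t = 6 ↔ 3*q + (1/4)*t ≠ 5/2))
Before acc := 2*t - acc - 8: (k = -11 → (3*t = 6 ↔ 3*q + (1/4)*t ≠ 5/2)) ∧ ((¬(k = -11)) → (3*t = 6 ↔ 3*q + (1/4)*t ≠ 5/2))
The weakest precondition is (k = -11 → (3*t = 6 ↔ 3*q + (1/4)*t ≠ 5/2)) ∧ ((¬(k = -11)) → (3*t = 6 ↔ 3*q + (1/4)*t ≠ 5/2)).
Check whether (k = -11 → (3*t = 6 ↔ (1/4)*t ≠ 35/2)) ∧ ((¬(k = -11)) → (3*t = 6 ↔ (1/4)*t ≠ 35/2)) ∧ q = -5 implies it.
Every state satisfying the precondition satisfies the weakest precondition: the implication holds.
Answer: valid
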